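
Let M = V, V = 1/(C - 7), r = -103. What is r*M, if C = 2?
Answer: 103/5 ≈ 20.600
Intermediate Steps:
V = -⅕ (V = 1/(2 - 7) = 1/(-5) = -⅕ ≈ -0.20000)
M = -⅕ ≈ -0.20000
r*M = -103*(-⅕) = 103/5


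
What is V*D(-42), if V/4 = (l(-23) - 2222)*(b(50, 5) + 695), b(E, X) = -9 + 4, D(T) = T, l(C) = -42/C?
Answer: 257362560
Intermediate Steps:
b(E, X) = -5
V = -6127680 (V = 4*((-42/(-23) - 2222)*(-5 + 695)) = 4*((-42*(-1/23) - 2222)*690) = 4*((42/23 - 2222)*690) = 4*(-51064/23*690) = 4*(-1531920) = -6127680)
V*D(-42) = -6127680*(-42) = 257362560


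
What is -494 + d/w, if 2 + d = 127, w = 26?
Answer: -12719/26 ≈ -489.19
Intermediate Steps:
d = 125 (d = -2 + 127 = 125)
-494 + d/w = -494 + 125/26 = -12719/26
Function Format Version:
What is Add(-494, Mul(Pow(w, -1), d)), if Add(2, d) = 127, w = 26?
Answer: Rational(-12719, 26) ≈ -489.19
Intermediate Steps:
d = 125 (d = Add(-2, 127) = 125)
Add(-494, Mul(Pow(w, -1), d)) = Add(-494, Mul(Pow(26, -1), 125)) = Add(-494, Mul(Rational(1, 26), 125)) = Add(-494, Rational(125, 26)) = Rational(-12719, 26)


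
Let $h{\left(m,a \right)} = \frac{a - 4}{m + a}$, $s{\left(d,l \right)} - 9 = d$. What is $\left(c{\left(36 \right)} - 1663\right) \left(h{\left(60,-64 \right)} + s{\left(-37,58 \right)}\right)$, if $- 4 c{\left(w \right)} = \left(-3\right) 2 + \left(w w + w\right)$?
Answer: $\frac{43879}{2} \approx 21940.0$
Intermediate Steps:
$s{\left(d,l \right)} = 9 + d$
$h{\left(m,a \right)} = \frac{-4 + a}{a + m}$
$c{\left(w \right)} = \frac{3}{2} - \frac{w}{4} - \frac{w^{2}}{4}$ ($c{\left(w \right)} = - \frac{\left(-3\right) 2 + \left(w w + w\right)}{4} = - \frac{-6 + \left(w^{2} + w\right)}{4} = - \frac{-6 + \left(w + w^{2}\right)}{4} = - \frac{-6 + w + w^{2}}{4} = \frac{3}{2} - \frac{w}{4} - \frac{w^{2}}{4}$)
$\left(c{\left(36 \right)} - 1663\right) \left(h{\left(60,-64 \right)} + s{\left(-37,58 \right)}\right) = \left(\left(\frac{3}{2} - 9 - \frac{36^{2}}{4}\right) - 1663\right) \left(\frac{-4 - 64}{-64 + 60} + \left(9 - 37\right)\right) = \left(\left(\frac{3}{2} - 9 - 324\right) - 1663\right) \left(\frac{1}{-4} \left(-68\right) - 28\right) = \left(\left(\frac{3}{2} - 9 - 324\right) - 1663\right) \left(\left(- \frac{1}{4}\right) \left(-68\right) - 28\right) = \left(- \frac{663}{2} - 1663\right) \left(17 - 28\right) = \left(- \frac{3989}{2}\right) \left(-11\right) = \frac{43879}{2}$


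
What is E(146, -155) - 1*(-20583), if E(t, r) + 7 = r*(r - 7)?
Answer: 45686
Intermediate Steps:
E(t, r) = -7 + r*(-7 + r) (E(t, r) = -7 + r*(r - 7) = -7 + r*(-7 + r))
E(146, -155) - 1*(-20583) = (-7 + (-155)² - 7*(-155)) - 1*(-20583) = (-7 + 24025 + 1085) + 20583 = 25103 + 20583 = 45686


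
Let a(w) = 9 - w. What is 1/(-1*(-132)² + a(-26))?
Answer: -1/17389 ≈ -5.7508e-5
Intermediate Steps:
1/(-1*(-132)² + a(-26)) = 1/(-1*(-132)² + (9 - 1*(-26))) = 1/(-1*17424 + (9 + 26)) = 1/(-17424 + 35) = 1/(-17389) = -1/17389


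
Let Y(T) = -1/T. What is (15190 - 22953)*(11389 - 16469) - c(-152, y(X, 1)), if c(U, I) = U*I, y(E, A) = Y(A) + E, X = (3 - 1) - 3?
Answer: 39435736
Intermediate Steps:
X = -1 (X = 2 - 3 = -1)
y(E, A) = E - 1/A (y(E, A) = -1/A + E = E - 1/A)
c(U, I) = I*U
(15190 - 22953)*(11389 - 16469) - c(-152, y(X, 1)) = (15190 - 22953)*(11389 - 16469) - (-1 - 1/1)*(-152) = -7763*(-5080) - (-1 - 1*1)*(-152) = 39436040 - (-1 - 1)*(-152) = 39436040 - (-2)*(-152) = 39436040 - 1*304 = 39436040 - 304 = 39435736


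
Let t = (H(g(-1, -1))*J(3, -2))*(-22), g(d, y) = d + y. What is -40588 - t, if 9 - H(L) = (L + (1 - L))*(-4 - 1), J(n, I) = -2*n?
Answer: -42436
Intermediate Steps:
H(L) = 14 (H(L) = 9 - (L + (1 - L))*(-4 - 1) = 9 - (-5) = 9 - 1*(-5) = 9 + 5 = 14)
t = 1848 (t = (14*(-2*3))*(-22) = (14*(-6))*(-22) = -84*(-22) = 1848)
-40588 - t = -40588 - 1*1848 = -40588 - 1848 = -42436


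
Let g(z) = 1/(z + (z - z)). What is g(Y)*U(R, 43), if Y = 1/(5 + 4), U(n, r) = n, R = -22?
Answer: -198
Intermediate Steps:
Y = ⅑ (Y = 1/9 = ⅑ ≈ 0.11111)
g(z) = 1/z (g(z) = 1/(z + 0) = 1/z)
g(Y)*U(R, 43) = -22/(⅑) = 9*(-22) = -198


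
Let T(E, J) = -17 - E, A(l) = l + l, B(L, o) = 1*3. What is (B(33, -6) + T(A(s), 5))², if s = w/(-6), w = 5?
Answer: 1369/9 ≈ 152.11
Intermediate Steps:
B(L, o) = 3
s = -⅚ (s = 5/(-6) = 5*(-⅙) = -⅚ ≈ -0.83333)
A(l) = 2*l
(B(33, -6) + T(A(s), 5))² = (3 + (-17 - 2*(-5)/6))² = (3 + (-17 - 1*(-5/3)))² = (3 + (-17 + 5/3))² = (3 - 46/3)² = (-37/3)² = 1369/9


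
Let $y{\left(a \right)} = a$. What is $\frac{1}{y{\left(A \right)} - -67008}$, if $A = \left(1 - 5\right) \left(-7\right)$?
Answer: $\frac{1}{67036} \approx 1.4917 \cdot 10^{-5}$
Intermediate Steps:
$A = 28$ ($A = \left(-4\right) \left(-7\right) = 28$)
$\frac{1}{y{\left(A \right)} - -67008} = \frac{1}{28 - -67008} = \frac{1}{28 + 67008} = \frac{1}{67036}$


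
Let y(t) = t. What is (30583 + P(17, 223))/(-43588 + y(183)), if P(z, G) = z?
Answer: -6120/8681 ≈ -0.70499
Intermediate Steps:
(30583 + P(17, 223))/(-43588 + y(183)) = (30583 + 17)/(-43588 + 183) = 30600/(-43405) = 30600*(-1/43405) = -6120/8681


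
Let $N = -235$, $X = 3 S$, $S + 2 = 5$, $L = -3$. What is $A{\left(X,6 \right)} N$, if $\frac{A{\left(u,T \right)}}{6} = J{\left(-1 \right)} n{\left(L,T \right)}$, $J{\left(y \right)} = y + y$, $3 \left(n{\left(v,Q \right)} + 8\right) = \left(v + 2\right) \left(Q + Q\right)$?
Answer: $-33840$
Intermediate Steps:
$S = 3$ ($S = -2 + 5 = 3$)
$n{\left(v,Q \right)} = -8 + \frac{2 Q \left(2 + v\right)}{3}$ ($n{\left(v,Q \right)} = -8 + \frac{\left(v + 2\right) \left(Q + Q\right)}{3} = -8 + \frac{\left(2 + v\right) 2 Q}{3} = -8 + \frac{2 Q \left(2 + v\right)}{3}$)
$X = 9$ ($X = 3 \cdot 3 = 9$)
$J{\left(y \right)} = 2 y$
$A{\left(u,T \right)} = 96 + 8 T$ ($A{\left(u,T \right)} = 6 \cdot 2 \left(-1\right) \left(-8 + \frac{4 T}{3} + \frac{2}{3} T \left(-3\right)\right) = 6 \left(- 2 \left(-8 + \frac{4 T}{3} - 2 T\right)\right) = 6 \left(- 2 \left(-8 - \frac{2 T}{3}\right)\right) = 6 \left(16 + \frac{4 T}{3}\right) = 96 + 8 T$)
$A{\left(X,6 \right)} N = \left(96 + 8 \cdot 6\right) \left(-235\right) = \left(96 + 48\right) \left(-235\right) = 144 \left(-235\right) = -33840$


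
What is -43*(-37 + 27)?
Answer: 430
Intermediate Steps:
-43*(-37 + 27) = -43*(-10) = 430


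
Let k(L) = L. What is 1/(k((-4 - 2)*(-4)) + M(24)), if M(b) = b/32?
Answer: 4/99 ≈ 0.040404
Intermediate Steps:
M(b) = b/32 (M(b) = b*(1/32) = b/32)
1/(k((-4 - 2)*(-4)) + M(24)) = 1/((-4 - 2)*(-4) + (1/32)*24) = 1/(-6*(-4) + ¾) = 1/(24 + ¾) = 1/(99/4) = 4/99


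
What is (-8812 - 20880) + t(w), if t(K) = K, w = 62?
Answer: -29630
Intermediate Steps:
(-8812 - 20880) + t(w) = (-8812 - 20880) + 62 = -29692 + 62 = -29630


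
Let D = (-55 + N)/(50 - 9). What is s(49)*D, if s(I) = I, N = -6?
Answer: -2989/41 ≈ -72.902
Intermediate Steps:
D = -61/41 (D = (-55 - 6)/(50 - 9) = -61/41 ≈ -1.4878)
s(49)*D = 49*(-61/41) = -2989/41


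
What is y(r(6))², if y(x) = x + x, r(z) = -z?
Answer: 144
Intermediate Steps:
y(x) = 2*x
y(r(6))² = (2*(-1*6))² = (2*(-6))² = (-12)² = 144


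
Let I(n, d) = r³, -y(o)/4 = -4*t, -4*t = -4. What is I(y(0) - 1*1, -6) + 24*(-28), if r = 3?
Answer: -645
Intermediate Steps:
t = 1 (t = -¼*(-4) = 1)
y(o) = 16 (y(o) = -(-16) = -4*(-4) = 16)
I(n, d) = 27 (I(n, d) = 3³ = 27)
I(y(0) - 1*1, -6) + 24*(-28) = 27 + 24*(-28) = 27 - 672 = -645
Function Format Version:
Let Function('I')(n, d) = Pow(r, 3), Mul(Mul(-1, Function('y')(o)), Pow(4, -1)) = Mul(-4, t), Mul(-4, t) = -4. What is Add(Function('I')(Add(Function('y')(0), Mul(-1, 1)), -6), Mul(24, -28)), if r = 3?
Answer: -645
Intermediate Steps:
t = 1 (t = Mul(Rational(-1, 4), -4) = 1)
Function('y')(o) = 16 (Function('y')(o) = Mul(-4, Mul(-4, 1)) = Mul(-4, -4) = 16)
Function('I')(n, d) = 27 (Function('I')(n, d) = Pow(3, 3) = 27)
Add(Function('I')(Add(Function('y')(0), Mul(-1, 1)), -6), Mul(24, -28)) = Add(27, Mul(24, -28)) = Add(27, -672) = -645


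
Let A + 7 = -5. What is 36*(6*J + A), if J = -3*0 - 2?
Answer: -864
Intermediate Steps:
A = -12 (A = -7 - 5 = -12)
J = -2 (J = 0 - 2 = -2)
36*(6*J + A) = 36*(6*(-2) - 12) = 36*(-12 - 12) = 36*(-24) = -864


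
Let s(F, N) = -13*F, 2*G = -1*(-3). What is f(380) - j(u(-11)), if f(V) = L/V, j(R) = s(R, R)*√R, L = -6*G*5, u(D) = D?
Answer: -9/76 - 143*I*√11 ≈ -0.11842 - 474.28*I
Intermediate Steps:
G = 3/2 (G = (-1*(-3))/2 = (½)*3 = 3/2 ≈ 1.5000)
L = -45 (L = -6*3/2*5 = -9*5 = -45)
j(R) = -13*R^(3/2) (j(R) = (-13*R)*√R = -13*R^(3/2))
f(V) = -45/V
f(380) - j(u(-11)) = -45/380 - (-13)*(-11)^(3/2) = -45*1/380 - (-13)*(-11*I*√11) = -9/76 - 143*I*√11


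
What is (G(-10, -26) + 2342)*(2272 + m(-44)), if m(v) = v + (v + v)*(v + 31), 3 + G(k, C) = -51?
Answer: 7715136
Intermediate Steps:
G(k, C) = -54 (G(k, C) = -3 - 51 = -54)
m(v) = v + 2*v*(31 + v) (m(v) = v + (2*v)*(31 + v) = v + 2*v*(31 + v))
(G(-10, -26) + 2342)*(2272 + m(-44)) = (-54 + 2342)*(2272 - 44*(63 + 2*(-44))) = 2288*(2272 - 44*(63 - 88)) = 2288*(2272 - 44*(-25)) = 2288*(2272 + 1100) = 2288*3372 = 7715136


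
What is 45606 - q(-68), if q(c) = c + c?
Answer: 45742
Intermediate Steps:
q(c) = 2*c
45606 - q(-68) = 45606 - 2*(-68) = 45606 - 1*(-136) = 45606 + 136 = 45742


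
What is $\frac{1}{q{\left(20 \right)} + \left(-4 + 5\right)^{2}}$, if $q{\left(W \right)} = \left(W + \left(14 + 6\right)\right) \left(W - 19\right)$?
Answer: $\frac{1}{41} \approx 0.02439$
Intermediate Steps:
$q{\left(W \right)} = \left(-19 + W\right) \left(20 + W\right)$ ($q{\left(W \right)} = \left(W + 20\right) \left(-19 + W\right) = \left(20 + W\right) \left(-19 + W\right) = \left(-19 + W\right) \left(20 + W\right)$)
$\frac{1}{q{\left(20 \right)} + \left(-4 + 5\right)^{2}} = \frac{1}{\left(-380 + 20 + 20^{2}\right) + \left(-4 + 5\right)^{2}} = \frac{1}{\left(-380 + 20 + 400\right) + 1^{2}} = \frac{1}{40 + 1} = \frac{1}{41}$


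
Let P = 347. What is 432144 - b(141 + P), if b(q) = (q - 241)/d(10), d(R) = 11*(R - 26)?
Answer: 76057591/176 ≈ 4.3215e+5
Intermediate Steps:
d(R) = -286 + 11*R (d(R) = 11*(-26 + R) = -286 + 11*R)
b(q) = 241/176 - q/176 (b(q) = (q - 241)/(-286 + 11*10) = (-241 + q)/(-286 + 110) = (-241 + q)/(-176) = (-241 + q)*(-1/176) = 241/176 - q/176)
432144 - b(141 + P) = 432144 - (241/176 - (141 + 347)/176) = 432144 - (241/176 - 1/176*488) = 432144 - (241/176 - 61/22) = 432144 - 1*(-247/176) = 432144 + 247/176 = 76057591/176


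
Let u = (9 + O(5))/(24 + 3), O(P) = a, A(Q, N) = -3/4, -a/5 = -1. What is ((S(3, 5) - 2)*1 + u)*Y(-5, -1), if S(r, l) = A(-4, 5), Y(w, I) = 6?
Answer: -241/18 ≈ -13.389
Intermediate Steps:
a = 5 (a = -5*(-1) = 5)
A(Q, N) = -3/4 (A(Q, N) = -3*1/4 = -3/4)
O(P) = 5
S(r, l) = -3/4
u = 14/27 (u = (9 + 5)/(24 + 3) = 14/27 ≈ 0.51852)
((S(3, 5) - 2)*1 + u)*Y(-5, -1) = ((-3/4 - 2)*1 + 14/27)*6 = (-11/4*1 + 14/27)*6 = (-11/4 + 14/27)*6 = -241/108*6 = -241/18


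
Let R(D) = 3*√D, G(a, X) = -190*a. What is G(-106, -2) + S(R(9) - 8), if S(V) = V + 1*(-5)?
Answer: 20136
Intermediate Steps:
G(a, X) = -190*a
S(V) = -5 + V (S(V) = V - 5 = -5 + V)
G(-106, -2) + S(R(9) - 8) = -190*(-106) + (-5 + (3*√9 - 8)) = 20140 + (-5 + (3*3 - 8)) = 20140 + (-5 + (9 - 8)) = 20140 + (-5 + 1) = 20140 - 4 = 20136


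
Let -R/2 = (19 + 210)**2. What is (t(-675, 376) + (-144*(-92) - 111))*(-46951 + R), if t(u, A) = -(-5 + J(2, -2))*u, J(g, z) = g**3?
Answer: -2302091946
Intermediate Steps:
R = -104882 (R = -2*(19 + 210)**2 = -2*229**2 = -2*52441 = -104882)
t(u, A) = -3*u (t(u, A) = -(-5 + 2**3)*u = -(-5 + 8)*u = -3*u)
(t(-675, 376) + (-144*(-92) - 111))*(-46951 + R) = (-3*(-675) + (-144*(-92) - 111))*(-46951 - 104882) = (2025 + (13248 - 111))*(-151833) = (2025 + 13137)*(-151833) = 15162*(-151833) = -2302091946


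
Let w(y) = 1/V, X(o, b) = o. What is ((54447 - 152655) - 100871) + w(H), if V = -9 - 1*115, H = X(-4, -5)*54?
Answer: -24685797/124 ≈ -1.9908e+5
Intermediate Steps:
H = -216 (H = -4*54 = -216)
V = -124 (V = -9 - 115 = -124)
w(y) = -1/124 (w(y) = 1/(-124) = -1/124)
((54447 - 152655) - 100871) + w(H) = ((54447 - 152655) - 100871) - 1/124 = (-98208 - 100871) - 1/124 = -199079 - 1/124 = -24685797/124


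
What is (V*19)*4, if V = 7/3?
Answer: 532/3 ≈ 177.33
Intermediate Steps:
V = 7/3 (V = 7*(⅓) = 7/3 ≈ 2.3333)
(V*19)*4 = ((7/3)*19)*4 = (133/3)*4 = 532/3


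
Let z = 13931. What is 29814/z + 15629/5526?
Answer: 382479763/76982706 ≈ 4.9684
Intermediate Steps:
29814/z + 15629/5526 = 29814/13931 + 15629/5526 = 382479763/76982706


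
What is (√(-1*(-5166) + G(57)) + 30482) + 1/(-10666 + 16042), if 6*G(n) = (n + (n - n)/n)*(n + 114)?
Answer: 163871233/5376 + 3*√3018/2 ≈ 30564.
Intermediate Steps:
G(n) = n*(114 + n)/6 (G(n) = ((n + (n - n)/n)*(n + 114))/6 = ((n + 0/n)*(114 + n))/6 = ((n + 0)*(114 + n))/6 = (n*(114 + n))/6 = n*(114 + n)/6)
(√(-1*(-5166) + G(57)) + 30482) + 1/(-10666 + 16042) = (√(-1*(-5166) + (⅙)*57*(114 + 57)) + 30482) + 1/(-10666 + 16042) = (√(5166 + (⅙)*57*171) + 30482) + 1/5376 = (√(5166 + 3249/2) + 30482) + 1/5376 = (√(13581/2) + 30482) + 1/5376 = (3*√3018/2 + 30482) + 1/5376 = (30482 + 3*√3018/2) + 1/5376 = 163871233/5376 + 3*√3018/2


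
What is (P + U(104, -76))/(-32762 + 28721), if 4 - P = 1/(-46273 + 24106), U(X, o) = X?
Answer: -2394037/89576847 ≈ -0.026726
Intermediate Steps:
P = 88669/22167 (P = 4 - 1/(-46273 + 24106) = 4 - 1/(-22167) = 4 - 1*(-1/22167) = 4 + 1/22167 = 88669/22167 ≈ 4.0000)
(P + U(104, -76))/(-32762 + 28721) = (88669/22167 + 104)/(-32762 + 28721) = (2394037/22167)/(-4041) = (2394037/22167)*(-1/4041) = -2394037/89576847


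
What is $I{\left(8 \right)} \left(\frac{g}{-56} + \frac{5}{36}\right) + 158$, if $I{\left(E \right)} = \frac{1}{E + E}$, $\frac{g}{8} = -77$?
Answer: $\frac{91409}{576} \approx 158.7$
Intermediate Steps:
$g = -616$ ($g = 8 \left(-77\right) = -616$)
$I{\left(E \right)} = \frac{1}{2 E}$
$I{\left(8 \right)} \left(\frac{g}{-56} + \frac{5}{36}\right) + 158 = \frac{1}{2 \cdot 8} \left(- \frac{616}{-56} + \frac{5}{36}\right) + 158 = \frac{1}{2} \cdot \frac{1}{8} \left(\left(-616\right) \left(- \frac{1}{56}\right) + 5 \cdot \frac{1}{36}\right) + 158 = \frac{11 + \frac{5}{36}}{16} + 158 = \frac{1}{16} \cdot \frac{401}{36} + 158 = \frac{401}{576} + 158 = \frac{91409}{576}$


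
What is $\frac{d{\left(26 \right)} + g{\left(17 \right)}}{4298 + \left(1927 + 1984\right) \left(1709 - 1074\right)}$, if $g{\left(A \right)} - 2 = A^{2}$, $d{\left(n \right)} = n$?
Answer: $\frac{317}{2487783} \approx 0.00012742$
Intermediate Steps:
$g{\left(A \right)} = 2 + A^{2}$
$\frac{d{\left(26 \right)} + g{\left(17 \right)}}{4298 + \left(1927 + 1984\right) \left(1709 - 1074\right)} = \frac{26 + \left(2 + 17^{2}\right)}{4298 + \left(1927 + 1984\right) \left(1709 - 1074\right)} = \frac{26 + \left(2 + 289\right)}{4298 + 3911 \cdot 635} = \frac{26 + 291}{4298 + 2483485} = \frac{317}{2487783}$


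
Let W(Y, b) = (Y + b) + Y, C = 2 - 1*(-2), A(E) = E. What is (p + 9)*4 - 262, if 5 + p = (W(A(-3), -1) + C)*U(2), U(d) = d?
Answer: -270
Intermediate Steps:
C = 4 (C = 2 + 2 = 4)
W(Y, b) = b + 2*Y
p = -11 (p = -5 + ((-1 + 2*(-3)) + 4)*2 = -5 + ((-1 - 6) + 4)*2 = -5 + (-7 + 4)*2 = -5 - 3*2 = -5 - 6 = -11)
(p + 9)*4 - 262 = (-11 + 9)*4 - 262 = -2*4 - 262 = -8 - 262 = -270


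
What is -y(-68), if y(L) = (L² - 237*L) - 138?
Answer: -20602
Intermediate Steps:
y(L) = -138 + L² - 237*L
-y(-68) = -(-138 + (-68)² - 237*(-68)) = -(-138 + 4624 + 16116) = -1*20602 = -20602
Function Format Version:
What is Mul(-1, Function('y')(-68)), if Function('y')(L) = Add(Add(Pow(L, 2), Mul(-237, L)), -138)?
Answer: -20602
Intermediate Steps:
Function('y')(L) = Add(-138, Pow(L, 2), Mul(-237, L))
Mul(-1, Function('y')(-68)) = Mul(-1, Add(-138, Pow(-68, 2), Mul(-237, -68))) = Mul(-1, Add(-138, 4624, 16116)) = Mul(-1, 20602) = -20602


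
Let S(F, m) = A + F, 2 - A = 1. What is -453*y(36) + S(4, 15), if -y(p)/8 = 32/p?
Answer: 9679/3 ≈ 3226.3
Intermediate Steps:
A = 1 (A = 2 - 1*1 = 2 - 1 = 1)
y(p) = -256/p
S(F, m) = 1 + F
-453*y(36) + S(4, 15) = -(-115968)/36 + (1 + 4) = -(-115968)/36 + 5 = -453*(-64/9) + 5 = 9664/3 + 5 = 9679/3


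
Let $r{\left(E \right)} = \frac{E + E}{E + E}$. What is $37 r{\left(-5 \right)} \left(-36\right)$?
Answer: $-1332$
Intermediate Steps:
$r{\left(E \right)} = 1$ ($r{\left(E \right)} = \frac{2 E}{2 E} = 2 E \frac{1}{2 E} = 1$)
$37 r{\left(-5 \right)} \left(-36\right) = 37 \cdot 1 \left(-36\right) = 37 \left(-36\right) = -1332$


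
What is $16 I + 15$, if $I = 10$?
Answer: $175$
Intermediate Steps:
$16 I + 15 = 16 \cdot 10 + 15 = 160 + 15 = 175$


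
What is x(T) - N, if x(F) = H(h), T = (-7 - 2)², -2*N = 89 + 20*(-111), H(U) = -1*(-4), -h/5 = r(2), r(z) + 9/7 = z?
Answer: -2123/2 ≈ -1061.5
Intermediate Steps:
r(z) = -9/7 + z
h = -25/7 (h = -5*(-9/7 + 2) = -5*5/7 = -25/7 ≈ -3.5714)
H(U) = 4
N = 2131/2 (N = -(89 + 20*(-111))/2 = -(89 - 2220)/2 = -½*(-2131) = 2131/2 ≈ 1065.5)
T = 81 (T = (-9)² = 81)
x(F) = 4
x(T) - N = 4 - 1*2131/2 = 4 - 2131/2 = -2123/2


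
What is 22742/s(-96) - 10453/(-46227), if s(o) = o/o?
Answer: 1051304887/46227 ≈ 22742.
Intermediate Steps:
s(o) = 1
22742/s(-96) - 10453/(-46227) = 22742/1 - 10453/(-46227) = 22742*1 - 10453*(-1/46227) = 22742 + 10453/46227 = 1051304887/46227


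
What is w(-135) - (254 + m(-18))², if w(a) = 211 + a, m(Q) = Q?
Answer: -55620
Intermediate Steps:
w(-135) - (254 + m(-18))² = (211 - 135) - (254 - 18)² = 76 - 1*236² = 76 - 1*55696 = 76 - 55696 = -55620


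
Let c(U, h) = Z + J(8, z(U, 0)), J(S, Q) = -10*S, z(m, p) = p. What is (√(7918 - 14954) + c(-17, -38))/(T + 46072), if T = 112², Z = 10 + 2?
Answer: -1/862 + I*√1759/29308 ≈ -0.0011601 + 0.001431*I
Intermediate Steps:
Z = 12
c(U, h) = -68 (c(U, h) = 12 - 10*8 = 12 - 80 = -68)
T = 12544
(√(7918 - 14954) + c(-17, -38))/(T + 46072) = (√(7918 - 14954) - 68)/(12544 + 46072) = (√(-7036) - 68)/58616 = (2*I*√1759 - 68)*(1/58616) = (-68 + 2*I*√1759)*(1/58616) = -1/862 + I*√1759/29308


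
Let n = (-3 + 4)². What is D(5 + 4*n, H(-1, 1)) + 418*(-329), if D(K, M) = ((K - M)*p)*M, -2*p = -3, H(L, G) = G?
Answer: -137510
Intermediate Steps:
p = 3/2 (p = -½*(-3) = 3/2 ≈ 1.5000)
n = 1 (n = 1² = 1)
D(K, M) = M*(-3*M/2 + 3*K/2) (D(K, M) = ((K - M)*(3/2))*M = (-3*M/2 + 3*K/2)*M = M*(-3*M/2 + 3*K/2))
D(5 + 4*n, H(-1, 1)) + 418*(-329) = (3/2)*1*((5 + 4*1) - 1*1) + 418*(-329) = (3/2)*1*((5 + 4) - 1) - 137522 = (3/2)*1*(9 - 1) - 137522 = (3/2)*1*8 - 137522 = 12 - 137522 = -137510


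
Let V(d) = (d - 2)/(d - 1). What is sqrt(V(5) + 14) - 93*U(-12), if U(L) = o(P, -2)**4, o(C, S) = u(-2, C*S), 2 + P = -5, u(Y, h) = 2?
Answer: -1488 + sqrt(59)/2 ≈ -1484.2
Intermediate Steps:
P = -7 (P = -2 - 5 = -7)
V(d) = (-2 + d)/(-1 + d)
o(C, S) = 2
U(L) = 16 (U(L) = 2**4 = 16)
sqrt(V(5) + 14) - 93*U(-12) = sqrt((-2 + 5)/(-1 + 5) + 14) - 93*16 = sqrt(3/4 + 14) - 1488 = sqrt(59/4) - 1488 = sqrt(59)/2 - 1488 = -1488 + sqrt(59)/2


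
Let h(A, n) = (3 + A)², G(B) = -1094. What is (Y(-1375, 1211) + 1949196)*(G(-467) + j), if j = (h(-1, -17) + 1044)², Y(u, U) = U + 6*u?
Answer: 2130954081970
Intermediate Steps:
j = 1098304 (j = ((3 - 1)² + 1044)² = (2² + 1044)² = (4 + 1044)² = 1048² = 1098304)
(Y(-1375, 1211) + 1949196)*(G(-467) + j) = ((1211 + 6*(-1375)) + 1949196)*(-1094 + 1098304) = ((1211 - 8250) + 1949196)*1097210 = (-7039 + 1949196)*1097210 = 1942157*1097210 = 2130954081970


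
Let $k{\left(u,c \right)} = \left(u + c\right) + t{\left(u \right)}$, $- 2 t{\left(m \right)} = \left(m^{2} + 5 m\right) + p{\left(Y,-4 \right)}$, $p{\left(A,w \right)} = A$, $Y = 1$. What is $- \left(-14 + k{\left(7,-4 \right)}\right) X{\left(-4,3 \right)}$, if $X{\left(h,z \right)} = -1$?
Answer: $- \frac{107}{2} \approx -53.5$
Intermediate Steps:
$t{\left(m \right)} = - \frac{1}{2} - \frac{5 m}{2} - \frac{m^{2}}{2}$ ($t{\left(m \right)} = - \frac{\left(m^{2} + 5 m\right) + 1}{2} = - \frac{1 + m^{2} + 5 m}{2} = - \frac{1}{2} - \frac{5 m}{2} - \frac{m^{2}}{2}$)
$k{\left(u,c \right)} = - \frac{1}{2} + c - \frac{3 u}{2} - \frac{u^{2}}{2}$ ($k{\left(u,c \right)} = \left(u + c\right) - \left(\frac{1}{2} + \frac{u^{2}}{2} + \frac{5 u}{2}\right) = \left(c + u\right) - \left(\frac{1}{2} + \frac{u^{2}}{2} + \frac{5 u}{2}\right) = - \frac{1}{2} + c - \frac{3 u}{2} - \frac{u^{2}}{2}$)
$- \left(-14 + k{\left(7,-4 \right)}\right) X{\left(-4,3 \right)} = - \left(-14 - \left(15 + \frac{49}{2}\right)\right) \left(-1\right) = - \left(-14 - \frac{79}{2}\right) \left(-1\right) = - \frac{\left(-107\right) \left(-1\right)}{2} = \left(-1\right) \frac{107}{2} = - \frac{107}{2}$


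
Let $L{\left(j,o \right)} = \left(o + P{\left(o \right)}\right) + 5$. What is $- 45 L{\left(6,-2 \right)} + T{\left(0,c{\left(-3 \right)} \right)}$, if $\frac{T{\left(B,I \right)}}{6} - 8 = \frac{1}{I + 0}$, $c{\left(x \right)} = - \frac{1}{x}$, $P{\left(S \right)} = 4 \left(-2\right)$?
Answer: $291$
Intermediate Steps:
$P{\left(S \right)} = -8$
$T{\left(B,I \right)} = 48 + \frac{6}{I}$ ($T{\left(B,I \right)} = 48 + \frac{6}{I + 0} = 48 + \frac{6}{I}$)
$L{\left(j,o \right)} = -3 + o$ ($L{\left(j,o \right)} = \left(o - 8\right) + 5 = \left(-8 + o\right) + 5 = -3 + o$)
$- 45 L{\left(6,-2 \right)} + T{\left(0,c{\left(-3 \right)} \right)} = - 45 \left(-3 - 2\right) + \left(48 + \frac{6}{\left(-1\right) \frac{1}{-3}}\right) = \left(-45\right) \left(-5\right) + \left(48 + \frac{6}{\left(-1\right) \left(- \frac{1}{3}\right)}\right) = 225 + \left(48 + 6 \frac{1}{\frac{1}{3}}\right) = 225 + \left(48 + 6 \cdot 3\right) = 225 + \left(48 + 18\right) = 225 + 66 = 291$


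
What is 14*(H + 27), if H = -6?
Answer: 294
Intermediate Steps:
14*(H + 27) = 14*(-6 + 27) = 14*21 = 294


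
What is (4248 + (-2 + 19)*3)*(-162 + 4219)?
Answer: 17441043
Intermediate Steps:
(4248 + (-2 + 19)*3)*(-162 + 4219) = (4248 + 17*3)*4057 = (4248 + 51)*4057 = 4299*4057 = 17441043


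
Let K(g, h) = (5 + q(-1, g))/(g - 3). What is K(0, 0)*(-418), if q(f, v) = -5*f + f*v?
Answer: 4180/3 ≈ 1393.3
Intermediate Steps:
K(g, h) = (10 - g)/(-3 + g) (K(g, h) = (5 - (-5 + g))/(g - 3) = (5 + (5 - g))/(-3 + g) = (10 - g)/(-3 + g))
K(0, 0)*(-418) = ((10 - 1*0)/(-3 + 0))*(-418) = ((10 + 0)/(-3))*(-418) = -1/3*10*(-418) = -10/3*(-418) = 4180/3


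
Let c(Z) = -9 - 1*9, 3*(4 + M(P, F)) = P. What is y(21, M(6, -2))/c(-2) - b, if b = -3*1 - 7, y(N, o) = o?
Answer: 91/9 ≈ 10.111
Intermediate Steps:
M(P, F) = -4 + P/3
c(Z) = -18 (c(Z) = -9 - 9 = -18)
b = -10 (b = -3 - 7 = -10)
y(21, M(6, -2))/c(-2) - b = (-4 + (1/3)*6)/(-18) - 1*(-10) = (-4 + 2)*(-1/18) + 10 = -2*(-1/18) + 10 = 1/9 + 10 = 91/9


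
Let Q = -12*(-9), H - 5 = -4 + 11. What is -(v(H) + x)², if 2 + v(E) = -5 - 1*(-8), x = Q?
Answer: -11881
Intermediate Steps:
H = 12 (H = 5 + (-4 + 11) = 5 + 7 = 12)
Q = 108
x = 108
v(E) = 1 (v(E) = -2 + (-5 - 1*(-8)) = -2 + (-5 + 8) = -2 + 3 = 1)
-(v(H) + x)² = -(1 + 108)² = -1*109² = -1*11881 = -11881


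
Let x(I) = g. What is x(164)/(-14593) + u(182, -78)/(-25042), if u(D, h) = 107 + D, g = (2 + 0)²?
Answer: -4317545/365437906 ≈ -0.011815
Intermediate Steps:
g = 4 (g = 2² = 4)
x(I) = 4
x(164)/(-14593) + u(182, -78)/(-25042) = 4/(-14593) + (107 + 182)/(-25042) = 4*(-1/14593) + 289*(-1/25042) = -4/14593 - 289/25042 = -4317545/365437906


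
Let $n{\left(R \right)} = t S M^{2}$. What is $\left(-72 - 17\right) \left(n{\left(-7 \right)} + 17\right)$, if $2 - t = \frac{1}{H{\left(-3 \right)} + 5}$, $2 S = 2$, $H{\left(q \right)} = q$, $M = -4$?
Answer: $-3649$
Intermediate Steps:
$S = 1$ ($S = \frac{1}{2} \cdot 2 = 1$)
$t = \frac{3}{2}$ ($t = 2 - \frac{1}{-3 + 5} = 2 - \frac{1}{2} = \frac{3}{2} \approx 1.5$)
$n{\left(R \right)} = 24$ ($n{\left(R \right)} = \frac{3}{2} \cdot 1 \left(-4\right)^{2} = \frac{3}{2} \cdot 16 = 24$)
$\left(-72 - 17\right) \left(n{\left(-7 \right)} + 17\right) = \left(-72 - 17\right) \left(24 + 17\right) = \left(-72 - 17\right) 41 = \left(-89\right) 41 = -3649$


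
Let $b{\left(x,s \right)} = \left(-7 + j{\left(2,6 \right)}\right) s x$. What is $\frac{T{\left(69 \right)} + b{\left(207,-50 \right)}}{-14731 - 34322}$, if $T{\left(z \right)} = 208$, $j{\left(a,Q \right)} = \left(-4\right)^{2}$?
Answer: $\frac{92942}{49053} \approx 1.8947$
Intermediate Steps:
$j{\left(a,Q \right)} = 16$
$b{\left(x,s \right)} = 9 s x$ ($b{\left(x,s \right)} = \left(-7 + 16\right) s x = 9 s x$)
$\frac{T{\left(69 \right)} + b{\left(207,-50 \right)}}{-14731 - 34322} = \frac{208 + 9 \left(-50\right) 207}{-14731 - 34322} = \frac{208 - 93150}{-49053} = \left(-92942\right) \left(- \frac{1}{49053}\right) = \frac{92942}{49053}$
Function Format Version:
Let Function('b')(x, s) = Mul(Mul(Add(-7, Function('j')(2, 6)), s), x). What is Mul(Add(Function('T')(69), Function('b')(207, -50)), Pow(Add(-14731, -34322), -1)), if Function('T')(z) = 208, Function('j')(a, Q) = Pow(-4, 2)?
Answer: Rational(92942, 49053) ≈ 1.8947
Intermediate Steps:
Function('j')(a, Q) = 16
Function('b')(x, s) = Mul(9, s, x) (Function('b')(x, s) = Mul(Mul(Add(-7, 16), s), x) = Mul(Mul(9, s), x) = Mul(9, s, x))
Mul(Add(Function('T')(69), Function('b')(207, -50)), Pow(Add(-14731, -34322), -1)) = Mul(Add(208, Mul(9, -50, 207)), Pow(Add(-14731, -34322), -1)) = Mul(Add(208, -93150), Pow(-49053, -1)) = Mul(-92942, Rational(-1, 49053)) = Rational(92942, 49053)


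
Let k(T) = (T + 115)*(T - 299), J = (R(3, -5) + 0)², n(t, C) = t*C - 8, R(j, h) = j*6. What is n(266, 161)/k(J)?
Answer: 42818/10975 ≈ 3.9014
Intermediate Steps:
R(j, h) = 6*j
n(t, C) = -8 + C*t (n(t, C) = C*t - 8 = -8 + C*t)
J = 324 (J = (6*3 + 0)² = (18 + 0)² = 18² = 324)
k(T) = (-299 + T)*(115 + T) (k(T) = (115 + T)*(-299 + T) = (-299 + T)*(115 + T))
n(266, 161)/k(J) = (-8 + 161*266)/(-34385 + 324² - 184*324) = (-8 + 42826)/(-34385 + 104976 - 59616) = 42818/10975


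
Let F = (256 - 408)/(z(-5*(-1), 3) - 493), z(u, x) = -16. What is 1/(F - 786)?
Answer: -509/399922 ≈ -0.0012727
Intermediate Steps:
F = 152/509 (F = (256 - 408)/(-16 - 493) = -152/(-509) = -152*(-1/509) = 152/509 ≈ 0.29862)
1/(F - 786) = 1/(152/509 - 786) = 1/(-399922/509) = -509/399922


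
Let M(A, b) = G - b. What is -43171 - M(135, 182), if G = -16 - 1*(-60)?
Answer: -43033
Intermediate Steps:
G = 44 (G = -16 + 60 = 44)
M(A, b) = 44 - b
-43171 - M(135, 182) = -43171 - (44 - 1*182) = -43171 - (44 - 182) = -43171 - 1*(-138) = -43171 + 138 = -43033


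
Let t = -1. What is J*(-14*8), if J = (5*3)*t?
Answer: 1680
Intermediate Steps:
J = -15 (J = (5*3)*(-1) = 15*(-1) = -15)
J*(-14*8) = -(-210)*8 = -15*(-112) = 1680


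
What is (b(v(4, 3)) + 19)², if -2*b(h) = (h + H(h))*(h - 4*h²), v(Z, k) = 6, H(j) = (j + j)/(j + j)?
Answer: 252004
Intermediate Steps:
H(j) = 1 (H(j) = (2*j)/((2*j)) = (2*j)*(1/(2*j)) = 1)
b(h) = -(1 + h)*(h - 4*h²)/2 (b(h) = -(h + 1)*(h - 4*h²)/2 = -(1 + h)*(h - 4*h²)/2)
(b(v(4, 3)) + 19)² = ((½)*6*(-1 + 3*6 + 4*6²) + 19)² = ((½)*6*(-1 + 18 + 4*36) + 19)² = ((½)*6*(-1 + 18 + 144) + 19)² = ((½)*6*161 + 19)² = (483 + 19)² = 502² = 252004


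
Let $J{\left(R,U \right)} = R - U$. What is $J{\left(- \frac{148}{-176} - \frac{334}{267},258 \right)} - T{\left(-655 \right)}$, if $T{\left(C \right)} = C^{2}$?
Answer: $- \frac{5043221501}{11748} \approx -4.2928 \cdot 10^{5}$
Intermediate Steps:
$J{\left(- \frac{148}{-176} - \frac{334}{267},258 \right)} - T{\left(-655 \right)} = \left(\left(- \frac{148}{-176} - \frac{334}{267}\right) - 258\right) - \left(-655\right)^{2} = \left(\left(\left(-148\right) \left(- \frac{1}{176}\right) - \frac{334}{267}\right) - 258\right) - 429025 = \left(\left(\frac{37}{44} - \frac{334}{267}\right) - 258\right) - 429025 = \left(- \frac{4817}{11748} - 258\right) - 429025 = - \frac{3035801}{11748} - 429025 = - \frac{5043221501}{11748}$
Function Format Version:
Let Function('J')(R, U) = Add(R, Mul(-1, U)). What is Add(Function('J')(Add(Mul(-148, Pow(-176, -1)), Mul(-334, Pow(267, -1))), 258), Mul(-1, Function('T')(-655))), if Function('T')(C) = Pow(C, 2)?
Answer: Rational(-5043221501, 11748) ≈ -4.2928e+5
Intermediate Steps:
Add(Function('J')(Add(Mul(-148, Pow(-176, -1)), Mul(-334, Pow(267, -1))), 258), Mul(-1, Function('T')(-655))) = Add(Add(Add(Mul(-148, Pow(-176, -1)), Mul(-334, Pow(267, -1))), Mul(-1, 258)), Mul(-1, Pow(-655, 2))) = Add(Add(Add(Mul(-148, Rational(-1, 176)), Mul(-334, Rational(1, 267))), -258), Mul(-1, 429025)) = Add(Add(Add(Rational(37, 44), Rational(-334, 267)), -258), -429025) = Add(Add(Rational(-4817, 11748), -258), -429025) = Add(Rational(-3035801, 11748), -429025) = Rational(-5043221501, 11748)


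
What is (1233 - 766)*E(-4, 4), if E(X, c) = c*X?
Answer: -7472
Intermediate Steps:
E(X, c) = X*c
(1233 - 766)*E(-4, 4) = (1233 - 766)*(-4*4) = 467*(-16) = -7472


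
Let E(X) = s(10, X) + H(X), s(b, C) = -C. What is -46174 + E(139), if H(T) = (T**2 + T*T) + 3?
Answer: -7668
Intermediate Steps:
H(T) = 3 + 2*T**2 (H(T) = (T**2 + T**2) + 3 = 2*T**2 + 3 = 3 + 2*T**2)
E(X) = 3 - X + 2*X**2 (E(X) = -X + (3 + 2*X**2) = 3 - X + 2*X**2)
-46174 + E(139) = -46174 + (3 - 1*139 + 2*139**2) = -46174 + (3 - 139 + 2*19321) = -46174 + (3 - 139 + 38642) = -46174 + 38506 = -7668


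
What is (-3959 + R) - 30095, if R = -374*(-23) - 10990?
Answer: -36442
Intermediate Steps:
R = -2388 (R = 8602 - 10990 = -2388)
(-3959 + R) - 30095 = (-3959 - 2388) - 30095 = -6347 - 30095 = -36442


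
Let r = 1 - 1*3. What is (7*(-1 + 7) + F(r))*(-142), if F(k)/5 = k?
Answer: -4544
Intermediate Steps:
r = -2 (r = 1 - 3 = -2)
F(k) = 5*k
(7*(-1 + 7) + F(r))*(-142) = (7*(-1 + 7) + 5*(-2))*(-142) = (7*6 - 10)*(-142) = (42 - 10)*(-142) = 32*(-142) = -4544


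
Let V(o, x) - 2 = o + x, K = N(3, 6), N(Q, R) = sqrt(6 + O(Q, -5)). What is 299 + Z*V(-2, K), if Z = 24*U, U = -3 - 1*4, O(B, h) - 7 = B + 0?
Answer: -373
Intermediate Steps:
O(B, h) = 7 + B (O(B, h) = 7 + (B + 0) = 7 + B)
N(Q, R) = sqrt(13 + Q) (N(Q, R) = sqrt(6 + (7 + Q)) = sqrt(13 + Q))
K = 4 (K = sqrt(13 + 3) = sqrt(16) = 4)
U = -7 (U = -3 - 4 = -7)
Z = -168 (Z = 24*(-7) = -168)
V(o, x) = 2 + o + x (V(o, x) = 2 + (o + x) = 2 + o + x)
299 + Z*V(-2, K) = 299 - 168*(2 - 2 + 4) = 299 - 168*4 = 299 - 672 = -373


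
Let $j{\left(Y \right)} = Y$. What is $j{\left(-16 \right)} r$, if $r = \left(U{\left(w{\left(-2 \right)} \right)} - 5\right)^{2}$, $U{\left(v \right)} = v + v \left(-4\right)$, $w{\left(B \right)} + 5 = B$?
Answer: $-4096$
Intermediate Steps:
$w{\left(B \right)} = -5 + B$
$U{\left(v \right)} = - 3 v$ ($U{\left(v \right)} = v - 4 v = - 3 v$)
$r = 256$ ($r = \left(- 3 \left(-5 - 2\right) - 5\right)^{2} = \left(\left(-3\right) \left(-7\right) - 5\right)^{2} = \left(21 - 5\right)^{2} = 16^{2} = 256$)
$j{\left(-16 \right)} r = \left(-16\right) 256 = -4096$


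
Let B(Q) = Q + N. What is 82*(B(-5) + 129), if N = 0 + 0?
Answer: 10168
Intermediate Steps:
N = 0
B(Q) = Q (B(Q) = Q + 0 = Q)
82*(B(-5) + 129) = 82*(-5 + 129) = 82*124 = 10168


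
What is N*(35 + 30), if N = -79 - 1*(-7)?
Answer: -4680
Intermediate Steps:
N = -72 (N = -79 + 7 = -72)
N*(35 + 30) = -72*(35 + 30) = -72*65 = -4680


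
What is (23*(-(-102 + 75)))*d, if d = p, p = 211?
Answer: 131031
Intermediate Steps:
d = 211
(23*(-(-102 + 75)))*d = (23*(-(-102 + 75)))*211 = (23*(-1*(-27)))*211 = (23*27)*211 = 621*211 = 131031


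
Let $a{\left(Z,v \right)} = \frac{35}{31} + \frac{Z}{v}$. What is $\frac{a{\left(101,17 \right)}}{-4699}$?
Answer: $- \frac{3726}{2476373} \approx -0.0015046$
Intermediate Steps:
$a{\left(Z,v \right)} = \frac{35}{31} + \frac{Z}{v}$ ($a{\left(Z,v \right)} = 35 \cdot \frac{1}{31} + \frac{Z}{v} = \frac{35}{31} + \frac{Z}{v}$)
$\frac{a{\left(101,17 \right)}}{-4699} = \frac{\frac{35}{31} + \frac{101}{17}}{-4699} = \left(\frac{35}{31} + 101 \cdot \frac{1}{17}\right) \left(- \frac{1}{4699}\right) = \left(\frac{35}{31} + \frac{101}{17}\right) \left(- \frac{1}{4699}\right) = \frac{3726}{527} \left(- \frac{1}{4699}\right) = - \frac{3726}{2476373}$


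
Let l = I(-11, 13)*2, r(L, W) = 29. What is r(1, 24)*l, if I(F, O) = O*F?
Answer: -8294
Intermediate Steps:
I(F, O) = F*O
l = -286 (l = -11*13*2 = -143*2 = -286)
r(1, 24)*l = 29*(-286) = -8294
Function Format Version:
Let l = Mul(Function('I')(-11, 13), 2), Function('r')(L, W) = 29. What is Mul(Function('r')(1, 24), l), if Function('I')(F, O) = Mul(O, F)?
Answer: -8294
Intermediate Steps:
Function('I')(F, O) = Mul(F, O)
l = -286 (l = Mul(Mul(-11, 13), 2) = Mul(-143, 2) = -286)
Mul(Function('r')(1, 24), l) = Mul(29, -286) = -8294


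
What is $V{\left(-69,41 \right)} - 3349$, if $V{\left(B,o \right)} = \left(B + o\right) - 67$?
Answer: $-3444$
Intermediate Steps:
$V{\left(B,o \right)} = -67 + B + o$
$V{\left(-69,41 \right)} - 3349 = \left(-67 - 69 + 41\right) - 3349 = -95 - 3349 = -3444$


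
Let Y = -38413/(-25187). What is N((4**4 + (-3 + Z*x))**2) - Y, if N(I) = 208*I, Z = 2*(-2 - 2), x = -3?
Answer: 401975212771/25187 ≈ 1.5960e+7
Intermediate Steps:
Z = -8 (Z = 2*(-4) = -8)
Y = 38413/25187 (Y = -38413*(-1/25187) = 38413/25187 ≈ 1.5251)
N((4**4 + (-3 + Z*x))**2) - Y = 208*(4**4 + (-3 - 8*(-3)))**2 - 1*38413/25187 = 208*(256 + (-3 + 24))**2 - 38413/25187 = 208*(256 + 21)**2 - 38413/25187 = 208*277**2 - 38413/25187 = 208*76729 - 38413/25187 = 15959632 - 38413/25187 = 401975212771/25187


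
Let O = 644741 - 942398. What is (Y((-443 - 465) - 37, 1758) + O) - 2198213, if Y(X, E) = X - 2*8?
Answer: -2496831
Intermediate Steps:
Y(X, E) = -16 + X (Y(X, E) = X - 16 = -16 + X)
O = -297657
(Y((-443 - 465) - 37, 1758) + O) - 2198213 = ((-16 + ((-443 - 465) - 37)) - 297657) - 2198213 = ((-16 + (-908 - 37)) - 297657) - 2198213 = ((-16 - 945) - 297657) - 2198213 = (-961 - 297657) - 2198213 = -298618 - 2198213 = -2496831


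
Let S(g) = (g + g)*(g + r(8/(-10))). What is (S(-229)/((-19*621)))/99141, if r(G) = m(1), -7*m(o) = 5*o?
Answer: -245488/2729450871 ≈ -8.9940e-5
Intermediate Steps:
m(o) = -5*o/7
r(G) = -5/7 (r(G) = -5/7*1 = -5/7)
S(g) = 2*g*(-5/7 + g) (S(g) = (g + g)*(g - 5/7) = (2*g)*(-5/7 + g) = 2*g*(-5/7 + g))
(S(-229)/((-19*621)))/99141 = (((2/7)*(-229)*(-5 + 7*(-229)))/((-19*621)))/99141 = (((2/7)*(-229)*(-5 - 1603))/(-11799))*(1/99141) = (((2/7)*(-229)*(-1608))*(-1/11799))*(1/99141) = ((736464/7)*(-1/11799))*(1/99141) = -245488/27531*1/99141 = -245488/2729450871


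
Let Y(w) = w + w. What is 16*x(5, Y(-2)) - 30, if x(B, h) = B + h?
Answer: -14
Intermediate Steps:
Y(w) = 2*w
16*x(5, Y(-2)) - 30 = 16*(5 + 2*(-2)) - 30 = 16*(5 - 4) - 30 = 16*1 - 30 = 16 - 30 = -14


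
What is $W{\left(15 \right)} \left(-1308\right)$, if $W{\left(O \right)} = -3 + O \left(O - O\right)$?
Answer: $3924$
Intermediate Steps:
$W{\left(O \right)} = -3$ ($W{\left(O \right)} = -3 + O 0 = -3 + 0 = -3$)
$W{\left(15 \right)} \left(-1308\right) = \left(-3\right) \left(-1308\right) = 3924$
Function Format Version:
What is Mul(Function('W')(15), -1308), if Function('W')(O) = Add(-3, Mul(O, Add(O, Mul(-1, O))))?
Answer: 3924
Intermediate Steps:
Function('W')(O) = -3 (Function('W')(O) = Add(-3, Mul(O, 0)) = Add(-3, 0) = -3)
Mul(Function('W')(15), -1308) = Mul(-3, -1308) = 3924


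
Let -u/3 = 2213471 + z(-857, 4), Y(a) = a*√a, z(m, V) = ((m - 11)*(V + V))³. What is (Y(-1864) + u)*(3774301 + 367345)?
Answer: 4160260216843076394 - 15440056288*I*√466 ≈ 4.1603e+18 - 3.3331e+11*I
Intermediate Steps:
z(m, V) = 8*V³*(-11 + m)³ (z(m, V) = ((-11 + m)*(2*V))³ = (2*V*(-11 + m))³ = 8*V³*(-11 + m)³)
Y(a) = a^(3/2)
u = 1004494400739 (u = -3*(2213471 + 8*4³*(-11 - 857)³) = -3*(2213471 + 8*64*(-868)³) = -3*(2213471 + 8*64*(-653972032)) = -3*(2213471 - 334833680384) = -3*(-334831466913) = 1004494400739)
(Y(-1864) + u)*(3774301 + 367345) = ((-1864)^(3/2) + 1004494400739)*(3774301 + 367345) = (-3728*I*√466 + 1004494400739)*4141646 = (1004494400739 - 3728*I*√466)*4141646 = 4160260216843076394 - 15440056288*I*√466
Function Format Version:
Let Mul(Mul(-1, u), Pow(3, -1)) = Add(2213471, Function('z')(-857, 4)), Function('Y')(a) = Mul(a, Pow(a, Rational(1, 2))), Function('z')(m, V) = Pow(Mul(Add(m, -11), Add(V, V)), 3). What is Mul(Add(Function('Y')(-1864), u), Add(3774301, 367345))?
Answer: Add(4160260216843076394, Mul(-15440056288, I, Pow(466, Rational(1, 2)))) ≈ Add(4.1603e+18, Mul(-3.3331e+11, I))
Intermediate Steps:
Function('z')(m, V) = Mul(8, Pow(V, 3), Pow(Add(-11, m), 3)) (Function('z')(m, V) = Pow(Mul(Add(-11, m), Mul(2, V)), 3) = Pow(Mul(2, V, Add(-11, m)), 3) = Mul(8, Pow(V, 3), Pow(Add(-11, m), 3)))
Function('Y')(a) = Pow(a, Rational(3, 2))
u = 1004494400739 (u = Mul(-3, Add(2213471, Mul(8, Pow(4, 3), Pow(Add(-11, -857), 3)))) = Mul(-3, Add(2213471, Mul(8, 64, Pow(-868, 3)))) = Mul(-3, Add(2213471, Mul(8, 64, -653972032))) = Mul(-3, Add(2213471, -334833680384)) = Mul(-3, -334831466913) = 1004494400739)
Mul(Add(Function('Y')(-1864), u), Add(3774301, 367345)) = Mul(Add(Pow(-1864, Rational(3, 2)), 1004494400739), Add(3774301, 367345)) = Mul(Add(Mul(-3728, I, Pow(466, Rational(1, 2))), 1004494400739), 4141646) = Mul(Add(1004494400739, Mul(-3728, I, Pow(466, Rational(1, 2)))), 4141646) = Add(4160260216843076394, Mul(-15440056288, I, Pow(466, Rational(1, 2))))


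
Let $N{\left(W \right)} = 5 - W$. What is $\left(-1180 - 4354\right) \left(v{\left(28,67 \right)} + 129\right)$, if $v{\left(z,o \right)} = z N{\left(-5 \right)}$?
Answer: $-2263406$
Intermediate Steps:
$v{\left(z,o \right)} = 10 z$ ($v{\left(z,o \right)} = z \left(5 - -5\right) = z \left(5 + 5\right) = z 10 = 10 z$)
$\left(-1180 - 4354\right) \left(v{\left(28,67 \right)} + 129\right) = \left(-1180 - 4354\right) \left(10 \cdot 28 + 129\right) = - 5534 \left(280 + 129\right) = \left(-5534\right) 409 = -2263406$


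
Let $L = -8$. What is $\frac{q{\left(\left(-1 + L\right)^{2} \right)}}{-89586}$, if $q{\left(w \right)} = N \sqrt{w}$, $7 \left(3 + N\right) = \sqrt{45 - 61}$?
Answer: $\frac{1}{3318} - \frac{2 i}{34839} \approx 0.00030139 - 5.7407 \cdot 10^{-5} i$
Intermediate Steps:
$N = -3 + \frac{4 i}{7}$ ($N = -3 + \frac{\sqrt{45 - 61}}{7} = -3 + \frac{\sqrt{-16}}{7} = -3 + \frac{4 i}{7} \approx -3.0 + 0.57143 i$)
$q{\left(w \right)} = \sqrt{w} \left(-3 + \frac{4 i}{7}\right)$ ($q{\left(w \right)} = \left(-3 + \frac{4 i}{7}\right) \sqrt{w} = \sqrt{w} \left(-3 + \frac{4 i}{7}\right)$)
$\frac{q{\left(\left(-1 + L\right)^{2} \right)}}{-89586} = \frac{\frac{1}{7} \sqrt{\left(-1 - 8\right)^{2}} \left(-21 + 4 i\right)}{-89586} = \frac{\sqrt{\left(-9\right)^{2}} \left(-21 + 4 i\right)}{7} \left(- \frac{1}{89586}\right) = \frac{\sqrt{81} \left(-21 + 4 i\right)}{7} \left(- \frac{1}{89586}\right) = \frac{1}{7} \cdot 9 \left(-21 + 4 i\right) \left(- \frac{1}{89586}\right) = \left(-27 + \frac{36 i}{7}\right) \left(- \frac{1}{89586}\right) = \frac{1}{3318} - \frac{2 i}{34839}$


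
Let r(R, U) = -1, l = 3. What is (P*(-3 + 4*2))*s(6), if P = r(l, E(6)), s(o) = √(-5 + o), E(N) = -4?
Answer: -5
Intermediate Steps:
P = -1
(P*(-3 + 4*2))*s(6) = (-(-3 + 4*2))*√(-5 + 6) = (-(-3 + 8))*√1 = -1*5*1 = -5*1 = -5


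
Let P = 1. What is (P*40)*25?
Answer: 1000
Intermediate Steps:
(P*40)*25 = (1*40)*25 = 40*25 = 1000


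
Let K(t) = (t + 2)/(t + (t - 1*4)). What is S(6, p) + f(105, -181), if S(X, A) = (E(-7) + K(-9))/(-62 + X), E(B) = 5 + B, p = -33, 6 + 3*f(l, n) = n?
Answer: -230273/3696 ≈ -62.303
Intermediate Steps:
f(l, n) = -2 + n/3
K(t) = (2 + t)/(-4 + 2*t) (K(t) = (2 + t)/(t + (t - 4)) = (2 + t)/(t + (-4 + t)) = (2 + t)/(-4 + 2*t))
S(X, A) = -37/(22*(-62 + X)) (S(X, A) = ((5 - 7) + (2 - 9)/(2*(-2 - 9)))/(-62 + X) = (-2 + (½)*(-7)/(-11))/(-62 + X) = (-2 + (½)*(-1/11)*(-7))/(-62 + X) = (-2 + 7/22)/(-62 + X) = -37/(22*(-62 + X)))
S(6, p) + f(105, -181) = -37/(-1364 + 22*6) + (-2 + (⅓)*(-181)) = -37/(-1364 + 132) + (-2 - 181/3) = -37/(-1232) - 187/3 = -37*(-1/1232) - 187/3 = 37/1232 - 187/3 = -230273/3696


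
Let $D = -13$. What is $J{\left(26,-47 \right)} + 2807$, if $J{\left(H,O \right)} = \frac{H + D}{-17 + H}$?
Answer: $\frac{25276}{9} \approx 2808.4$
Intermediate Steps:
$J{\left(H,O \right)} = \frac{-13 + H}{-17 + H}$ ($J{\left(H,O \right)} = \frac{H - 13}{-17 + H} = \frac{-13 + H}{-17 + H}$)
$J{\left(26,-47 \right)} + 2807 = \frac{-13 + 26}{-17 + 26} + 2807 = \frac{1}{9} \cdot 13 + 2807 = \frac{13}{9} + 2807 = \frac{25276}{9}$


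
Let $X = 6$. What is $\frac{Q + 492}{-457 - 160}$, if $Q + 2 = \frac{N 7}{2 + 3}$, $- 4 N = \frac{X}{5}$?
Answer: $- \frac{24479}{30850} \approx -0.79348$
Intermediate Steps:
$N = - \frac{3}{10}$ ($N = - \frac{6 \cdot \frac{1}{5}}{4} = \left(- \frac{1}{4}\right) \frac{6}{5} = - \frac{3}{10} \approx -0.3$)
$Q = - \frac{121}{50}$ ($Q = -2 + \frac{\left(- \frac{3}{10}\right) 7}{2 + 3} = -2 - \frac{21}{10 \cdot 5} = -2 - \frac{21}{50} = - \frac{121}{50} \approx -2.42$)
$\frac{Q + 492}{-457 - 160} = \frac{- \frac{121}{50} + 492}{-457 - 160} = \frac{24479}{50 \left(-457 - 160\right)} = \frac{24479}{50 \left(-617\right)} = \frac{24479}{50} \left(- \frac{1}{617}\right) = - \frac{24479}{30850}$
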